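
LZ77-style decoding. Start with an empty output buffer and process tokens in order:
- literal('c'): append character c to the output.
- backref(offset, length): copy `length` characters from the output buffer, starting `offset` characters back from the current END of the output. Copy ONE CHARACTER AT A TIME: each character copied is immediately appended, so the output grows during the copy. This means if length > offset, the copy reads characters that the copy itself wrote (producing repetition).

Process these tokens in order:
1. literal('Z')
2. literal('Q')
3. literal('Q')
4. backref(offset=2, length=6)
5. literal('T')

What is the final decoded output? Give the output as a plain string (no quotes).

Token 1: literal('Z'). Output: "Z"
Token 2: literal('Q'). Output: "ZQ"
Token 3: literal('Q'). Output: "ZQQ"
Token 4: backref(off=2, len=6) (overlapping!). Copied 'QQQQQQ' from pos 1. Output: "ZQQQQQQQQ"
Token 5: literal('T'). Output: "ZQQQQQQQQT"

Answer: ZQQQQQQQQT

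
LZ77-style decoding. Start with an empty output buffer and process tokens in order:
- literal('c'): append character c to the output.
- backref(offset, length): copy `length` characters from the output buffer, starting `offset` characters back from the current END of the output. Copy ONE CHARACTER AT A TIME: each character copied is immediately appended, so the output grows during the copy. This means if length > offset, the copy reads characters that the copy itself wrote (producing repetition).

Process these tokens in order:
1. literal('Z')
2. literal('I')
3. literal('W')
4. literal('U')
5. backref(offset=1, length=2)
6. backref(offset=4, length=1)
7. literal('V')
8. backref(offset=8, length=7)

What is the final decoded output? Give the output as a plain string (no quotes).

Token 1: literal('Z'). Output: "Z"
Token 2: literal('I'). Output: "ZI"
Token 3: literal('W'). Output: "ZIW"
Token 4: literal('U'). Output: "ZIWU"
Token 5: backref(off=1, len=2) (overlapping!). Copied 'UU' from pos 3. Output: "ZIWUUU"
Token 6: backref(off=4, len=1). Copied 'W' from pos 2. Output: "ZIWUUUW"
Token 7: literal('V'). Output: "ZIWUUUWV"
Token 8: backref(off=8, len=7). Copied 'ZIWUUUW' from pos 0. Output: "ZIWUUUWVZIWUUUW"

Answer: ZIWUUUWVZIWUUUW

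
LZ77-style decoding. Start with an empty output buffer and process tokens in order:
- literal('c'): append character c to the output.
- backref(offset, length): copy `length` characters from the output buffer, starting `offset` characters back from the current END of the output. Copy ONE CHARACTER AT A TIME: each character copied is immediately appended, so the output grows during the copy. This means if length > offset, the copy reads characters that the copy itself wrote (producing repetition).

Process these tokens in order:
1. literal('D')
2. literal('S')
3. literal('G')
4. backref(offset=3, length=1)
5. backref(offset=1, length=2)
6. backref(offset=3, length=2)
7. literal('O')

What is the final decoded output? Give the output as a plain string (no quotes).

Token 1: literal('D'). Output: "D"
Token 2: literal('S'). Output: "DS"
Token 3: literal('G'). Output: "DSG"
Token 4: backref(off=3, len=1). Copied 'D' from pos 0. Output: "DSGD"
Token 5: backref(off=1, len=2) (overlapping!). Copied 'DD' from pos 3. Output: "DSGDDD"
Token 6: backref(off=3, len=2). Copied 'DD' from pos 3. Output: "DSGDDDDD"
Token 7: literal('O'). Output: "DSGDDDDDO"

Answer: DSGDDDDDO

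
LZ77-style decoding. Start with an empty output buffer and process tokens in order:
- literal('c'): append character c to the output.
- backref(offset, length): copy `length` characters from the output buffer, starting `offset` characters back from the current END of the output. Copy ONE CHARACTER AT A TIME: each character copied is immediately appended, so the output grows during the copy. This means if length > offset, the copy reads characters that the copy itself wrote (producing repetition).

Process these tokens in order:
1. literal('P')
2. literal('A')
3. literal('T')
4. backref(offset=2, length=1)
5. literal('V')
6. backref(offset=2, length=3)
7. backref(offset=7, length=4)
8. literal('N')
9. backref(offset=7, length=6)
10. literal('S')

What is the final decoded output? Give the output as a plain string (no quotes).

Token 1: literal('P'). Output: "P"
Token 2: literal('A'). Output: "PA"
Token 3: literal('T'). Output: "PAT"
Token 4: backref(off=2, len=1). Copied 'A' from pos 1. Output: "PATA"
Token 5: literal('V'). Output: "PATAV"
Token 6: backref(off=2, len=3) (overlapping!). Copied 'AVA' from pos 3. Output: "PATAVAVA"
Token 7: backref(off=7, len=4). Copied 'ATAV' from pos 1. Output: "PATAVAVAATAV"
Token 8: literal('N'). Output: "PATAVAVAATAVN"
Token 9: backref(off=7, len=6). Copied 'VAATAV' from pos 6. Output: "PATAVAVAATAVNVAATAV"
Token 10: literal('S'). Output: "PATAVAVAATAVNVAATAVS"

Answer: PATAVAVAATAVNVAATAVS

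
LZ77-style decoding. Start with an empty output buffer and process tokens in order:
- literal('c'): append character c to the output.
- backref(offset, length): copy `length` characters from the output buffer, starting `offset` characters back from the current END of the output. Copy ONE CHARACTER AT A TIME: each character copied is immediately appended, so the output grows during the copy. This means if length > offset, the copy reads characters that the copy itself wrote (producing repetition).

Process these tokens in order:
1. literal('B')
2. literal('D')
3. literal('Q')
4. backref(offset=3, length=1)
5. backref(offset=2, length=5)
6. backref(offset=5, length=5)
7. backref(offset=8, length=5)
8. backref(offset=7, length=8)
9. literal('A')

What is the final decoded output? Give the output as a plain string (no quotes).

Answer: BDQBQBQBQQBQBQQBQQBBQQBQQBBA

Derivation:
Token 1: literal('B'). Output: "B"
Token 2: literal('D'). Output: "BD"
Token 3: literal('Q'). Output: "BDQ"
Token 4: backref(off=3, len=1). Copied 'B' from pos 0. Output: "BDQB"
Token 5: backref(off=2, len=5) (overlapping!). Copied 'QBQBQ' from pos 2. Output: "BDQBQBQBQ"
Token 6: backref(off=5, len=5). Copied 'QBQBQ' from pos 4. Output: "BDQBQBQBQQBQBQ"
Token 7: backref(off=8, len=5). Copied 'QBQQB' from pos 6. Output: "BDQBQBQBQQBQBQQBQQB"
Token 8: backref(off=7, len=8) (overlapping!). Copied 'BQQBQQBB' from pos 12. Output: "BDQBQBQBQQBQBQQBQQBBQQBQQBB"
Token 9: literal('A'). Output: "BDQBQBQBQQBQBQQBQQBBQQBQQBBA"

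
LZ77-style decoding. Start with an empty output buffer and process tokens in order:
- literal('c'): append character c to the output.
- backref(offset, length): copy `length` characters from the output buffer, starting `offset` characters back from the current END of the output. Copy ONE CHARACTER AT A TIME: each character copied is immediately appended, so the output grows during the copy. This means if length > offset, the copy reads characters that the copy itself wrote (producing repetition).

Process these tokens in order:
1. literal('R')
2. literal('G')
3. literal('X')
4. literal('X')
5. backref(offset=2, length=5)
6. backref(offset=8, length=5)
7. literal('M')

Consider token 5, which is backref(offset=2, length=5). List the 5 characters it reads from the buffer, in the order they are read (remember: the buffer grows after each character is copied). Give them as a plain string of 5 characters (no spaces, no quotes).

Answer: XXXXX

Derivation:
Token 1: literal('R'). Output: "R"
Token 2: literal('G'). Output: "RG"
Token 3: literal('X'). Output: "RGX"
Token 4: literal('X'). Output: "RGXX"
Token 5: backref(off=2, len=5). Buffer before: "RGXX" (len 4)
  byte 1: read out[2]='X', append. Buffer now: "RGXXX"
  byte 2: read out[3]='X', append. Buffer now: "RGXXXX"
  byte 3: read out[4]='X', append. Buffer now: "RGXXXXX"
  byte 4: read out[5]='X', append. Buffer now: "RGXXXXXX"
  byte 5: read out[6]='X', append. Buffer now: "RGXXXXXXX"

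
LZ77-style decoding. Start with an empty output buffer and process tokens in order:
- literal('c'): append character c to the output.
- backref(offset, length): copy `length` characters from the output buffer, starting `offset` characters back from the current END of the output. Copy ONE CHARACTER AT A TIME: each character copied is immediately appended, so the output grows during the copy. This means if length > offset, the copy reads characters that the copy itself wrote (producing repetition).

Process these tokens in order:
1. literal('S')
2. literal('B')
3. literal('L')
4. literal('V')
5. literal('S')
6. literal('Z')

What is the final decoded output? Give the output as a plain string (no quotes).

Token 1: literal('S'). Output: "S"
Token 2: literal('B'). Output: "SB"
Token 3: literal('L'). Output: "SBL"
Token 4: literal('V'). Output: "SBLV"
Token 5: literal('S'). Output: "SBLVS"
Token 6: literal('Z'). Output: "SBLVSZ"

Answer: SBLVSZ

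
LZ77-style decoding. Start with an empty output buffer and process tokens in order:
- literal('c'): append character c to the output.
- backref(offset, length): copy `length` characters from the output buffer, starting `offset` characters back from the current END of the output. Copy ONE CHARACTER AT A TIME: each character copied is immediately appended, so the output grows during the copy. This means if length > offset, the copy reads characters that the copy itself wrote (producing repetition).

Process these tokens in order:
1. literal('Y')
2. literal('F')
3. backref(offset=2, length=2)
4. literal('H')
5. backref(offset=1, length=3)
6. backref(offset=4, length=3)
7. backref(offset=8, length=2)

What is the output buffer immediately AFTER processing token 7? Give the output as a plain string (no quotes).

Token 1: literal('Y'). Output: "Y"
Token 2: literal('F'). Output: "YF"
Token 3: backref(off=2, len=2). Copied 'YF' from pos 0. Output: "YFYF"
Token 4: literal('H'). Output: "YFYFH"
Token 5: backref(off=1, len=3) (overlapping!). Copied 'HHH' from pos 4. Output: "YFYFHHHH"
Token 6: backref(off=4, len=3). Copied 'HHH' from pos 4. Output: "YFYFHHHHHHH"
Token 7: backref(off=8, len=2). Copied 'FH' from pos 3. Output: "YFYFHHHHHHHFH"

Answer: YFYFHHHHHHHFH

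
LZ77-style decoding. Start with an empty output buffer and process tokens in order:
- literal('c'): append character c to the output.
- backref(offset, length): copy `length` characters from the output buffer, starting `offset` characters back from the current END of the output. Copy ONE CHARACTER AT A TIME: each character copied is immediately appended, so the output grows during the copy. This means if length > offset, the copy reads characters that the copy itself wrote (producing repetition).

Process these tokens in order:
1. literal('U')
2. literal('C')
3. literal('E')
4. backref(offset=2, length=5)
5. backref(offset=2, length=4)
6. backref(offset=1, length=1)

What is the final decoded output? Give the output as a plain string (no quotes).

Token 1: literal('U'). Output: "U"
Token 2: literal('C'). Output: "UC"
Token 3: literal('E'). Output: "UCE"
Token 4: backref(off=2, len=5) (overlapping!). Copied 'CECEC' from pos 1. Output: "UCECECEC"
Token 5: backref(off=2, len=4) (overlapping!). Copied 'ECEC' from pos 6. Output: "UCECECECECEC"
Token 6: backref(off=1, len=1). Copied 'C' from pos 11. Output: "UCECECECECECC"

Answer: UCECECECECECC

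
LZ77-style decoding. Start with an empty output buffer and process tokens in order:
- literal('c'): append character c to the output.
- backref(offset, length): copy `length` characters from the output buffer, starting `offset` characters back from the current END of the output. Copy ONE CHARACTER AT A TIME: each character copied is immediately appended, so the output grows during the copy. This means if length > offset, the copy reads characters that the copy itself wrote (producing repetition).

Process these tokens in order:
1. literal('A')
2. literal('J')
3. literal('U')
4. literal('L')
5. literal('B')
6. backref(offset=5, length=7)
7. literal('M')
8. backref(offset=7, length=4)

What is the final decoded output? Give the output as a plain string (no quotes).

Token 1: literal('A'). Output: "A"
Token 2: literal('J'). Output: "AJ"
Token 3: literal('U'). Output: "AJU"
Token 4: literal('L'). Output: "AJUL"
Token 5: literal('B'). Output: "AJULB"
Token 6: backref(off=5, len=7) (overlapping!). Copied 'AJULBAJ' from pos 0. Output: "AJULBAJULBAJ"
Token 7: literal('M'). Output: "AJULBAJULBAJM"
Token 8: backref(off=7, len=4). Copied 'JULB' from pos 6. Output: "AJULBAJULBAJMJULB"

Answer: AJULBAJULBAJMJULB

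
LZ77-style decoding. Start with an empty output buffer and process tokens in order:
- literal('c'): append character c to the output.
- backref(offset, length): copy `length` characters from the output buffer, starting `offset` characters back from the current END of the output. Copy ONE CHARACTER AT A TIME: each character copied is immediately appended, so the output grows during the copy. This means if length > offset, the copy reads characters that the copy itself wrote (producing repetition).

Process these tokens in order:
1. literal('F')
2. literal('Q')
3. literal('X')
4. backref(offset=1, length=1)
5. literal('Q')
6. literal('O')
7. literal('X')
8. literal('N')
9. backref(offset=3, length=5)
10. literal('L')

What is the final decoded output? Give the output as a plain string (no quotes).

Answer: FQXXQOXNOXNOXL

Derivation:
Token 1: literal('F'). Output: "F"
Token 2: literal('Q'). Output: "FQ"
Token 3: literal('X'). Output: "FQX"
Token 4: backref(off=1, len=1). Copied 'X' from pos 2. Output: "FQXX"
Token 5: literal('Q'). Output: "FQXXQ"
Token 6: literal('O'). Output: "FQXXQO"
Token 7: literal('X'). Output: "FQXXQOX"
Token 8: literal('N'). Output: "FQXXQOXN"
Token 9: backref(off=3, len=5) (overlapping!). Copied 'OXNOX' from pos 5. Output: "FQXXQOXNOXNOX"
Token 10: literal('L'). Output: "FQXXQOXNOXNOXL"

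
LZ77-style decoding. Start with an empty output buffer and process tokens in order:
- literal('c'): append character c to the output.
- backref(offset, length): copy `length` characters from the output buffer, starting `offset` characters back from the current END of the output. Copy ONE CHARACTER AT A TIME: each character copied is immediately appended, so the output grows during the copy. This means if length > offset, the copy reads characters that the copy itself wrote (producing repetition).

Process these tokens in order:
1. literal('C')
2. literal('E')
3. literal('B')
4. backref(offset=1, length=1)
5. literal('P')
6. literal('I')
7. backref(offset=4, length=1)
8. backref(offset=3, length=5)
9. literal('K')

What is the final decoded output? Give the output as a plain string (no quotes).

Token 1: literal('C'). Output: "C"
Token 2: literal('E'). Output: "CE"
Token 3: literal('B'). Output: "CEB"
Token 4: backref(off=1, len=1). Copied 'B' from pos 2. Output: "CEBB"
Token 5: literal('P'). Output: "CEBBP"
Token 6: literal('I'). Output: "CEBBPI"
Token 7: backref(off=4, len=1). Copied 'B' from pos 2. Output: "CEBBPIB"
Token 8: backref(off=3, len=5) (overlapping!). Copied 'PIBPI' from pos 4. Output: "CEBBPIBPIBPI"
Token 9: literal('K'). Output: "CEBBPIBPIBPIK"

Answer: CEBBPIBPIBPIK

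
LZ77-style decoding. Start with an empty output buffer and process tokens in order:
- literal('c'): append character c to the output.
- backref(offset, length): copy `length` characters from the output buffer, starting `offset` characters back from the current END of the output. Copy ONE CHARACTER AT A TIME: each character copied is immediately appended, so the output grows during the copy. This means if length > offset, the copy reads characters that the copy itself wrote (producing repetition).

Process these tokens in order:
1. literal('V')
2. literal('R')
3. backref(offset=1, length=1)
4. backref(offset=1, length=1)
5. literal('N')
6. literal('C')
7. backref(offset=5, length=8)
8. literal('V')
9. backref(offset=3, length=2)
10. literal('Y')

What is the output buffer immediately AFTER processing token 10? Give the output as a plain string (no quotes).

Token 1: literal('V'). Output: "V"
Token 2: literal('R'). Output: "VR"
Token 3: backref(off=1, len=1). Copied 'R' from pos 1. Output: "VRR"
Token 4: backref(off=1, len=1). Copied 'R' from pos 2. Output: "VRRR"
Token 5: literal('N'). Output: "VRRRN"
Token 6: literal('C'). Output: "VRRRNC"
Token 7: backref(off=5, len=8) (overlapping!). Copied 'RRRNCRRR' from pos 1. Output: "VRRRNCRRRNCRRR"
Token 8: literal('V'). Output: "VRRRNCRRRNCRRRV"
Token 9: backref(off=3, len=2). Copied 'RR' from pos 12. Output: "VRRRNCRRRNCRRRVRR"
Token 10: literal('Y'). Output: "VRRRNCRRRNCRRRVRRY"

Answer: VRRRNCRRRNCRRRVRRY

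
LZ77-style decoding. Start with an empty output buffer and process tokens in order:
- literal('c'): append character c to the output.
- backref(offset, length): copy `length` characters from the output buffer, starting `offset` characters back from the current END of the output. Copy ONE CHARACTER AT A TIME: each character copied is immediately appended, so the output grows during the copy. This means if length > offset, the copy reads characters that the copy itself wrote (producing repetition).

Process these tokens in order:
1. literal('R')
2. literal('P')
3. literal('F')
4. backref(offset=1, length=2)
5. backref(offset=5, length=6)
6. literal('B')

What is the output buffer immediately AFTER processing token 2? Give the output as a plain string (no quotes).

Answer: RP

Derivation:
Token 1: literal('R'). Output: "R"
Token 2: literal('P'). Output: "RP"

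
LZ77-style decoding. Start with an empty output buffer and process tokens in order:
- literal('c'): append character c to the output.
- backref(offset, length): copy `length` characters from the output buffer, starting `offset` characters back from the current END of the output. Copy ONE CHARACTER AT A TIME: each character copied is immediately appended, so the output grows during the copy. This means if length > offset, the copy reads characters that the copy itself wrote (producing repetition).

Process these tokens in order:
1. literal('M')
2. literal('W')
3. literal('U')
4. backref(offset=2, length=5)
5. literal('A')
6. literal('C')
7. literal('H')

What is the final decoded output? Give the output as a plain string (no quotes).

Answer: MWUWUWUWACH

Derivation:
Token 1: literal('M'). Output: "M"
Token 2: literal('W'). Output: "MW"
Token 3: literal('U'). Output: "MWU"
Token 4: backref(off=2, len=5) (overlapping!). Copied 'WUWUW' from pos 1. Output: "MWUWUWUW"
Token 5: literal('A'). Output: "MWUWUWUWA"
Token 6: literal('C'). Output: "MWUWUWUWAC"
Token 7: literal('H'). Output: "MWUWUWUWACH"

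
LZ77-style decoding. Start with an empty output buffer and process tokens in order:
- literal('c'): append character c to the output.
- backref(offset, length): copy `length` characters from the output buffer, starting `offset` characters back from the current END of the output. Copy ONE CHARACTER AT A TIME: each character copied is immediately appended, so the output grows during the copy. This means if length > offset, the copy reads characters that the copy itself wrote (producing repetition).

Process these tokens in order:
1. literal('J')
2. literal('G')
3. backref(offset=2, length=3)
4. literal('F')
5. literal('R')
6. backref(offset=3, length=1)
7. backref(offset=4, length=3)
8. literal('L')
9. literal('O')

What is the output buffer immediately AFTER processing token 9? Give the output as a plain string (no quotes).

Answer: JGJGJFRJJFRLO

Derivation:
Token 1: literal('J'). Output: "J"
Token 2: literal('G'). Output: "JG"
Token 3: backref(off=2, len=3) (overlapping!). Copied 'JGJ' from pos 0. Output: "JGJGJ"
Token 4: literal('F'). Output: "JGJGJF"
Token 5: literal('R'). Output: "JGJGJFR"
Token 6: backref(off=3, len=1). Copied 'J' from pos 4. Output: "JGJGJFRJ"
Token 7: backref(off=4, len=3). Copied 'JFR' from pos 4. Output: "JGJGJFRJJFR"
Token 8: literal('L'). Output: "JGJGJFRJJFRL"
Token 9: literal('O'). Output: "JGJGJFRJJFRLO"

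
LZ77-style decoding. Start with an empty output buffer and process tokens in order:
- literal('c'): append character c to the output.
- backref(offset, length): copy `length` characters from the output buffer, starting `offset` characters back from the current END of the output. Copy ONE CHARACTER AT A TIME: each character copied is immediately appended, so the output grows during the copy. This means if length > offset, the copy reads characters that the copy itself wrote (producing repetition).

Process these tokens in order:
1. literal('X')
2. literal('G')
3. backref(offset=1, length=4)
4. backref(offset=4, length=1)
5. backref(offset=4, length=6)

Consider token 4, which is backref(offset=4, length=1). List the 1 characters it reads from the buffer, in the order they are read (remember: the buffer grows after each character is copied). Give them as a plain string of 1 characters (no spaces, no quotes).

Token 1: literal('X'). Output: "X"
Token 2: literal('G'). Output: "XG"
Token 3: backref(off=1, len=4) (overlapping!). Copied 'GGGG' from pos 1. Output: "XGGGGG"
Token 4: backref(off=4, len=1). Buffer before: "XGGGGG" (len 6)
  byte 1: read out[2]='G', append. Buffer now: "XGGGGGG"

Answer: G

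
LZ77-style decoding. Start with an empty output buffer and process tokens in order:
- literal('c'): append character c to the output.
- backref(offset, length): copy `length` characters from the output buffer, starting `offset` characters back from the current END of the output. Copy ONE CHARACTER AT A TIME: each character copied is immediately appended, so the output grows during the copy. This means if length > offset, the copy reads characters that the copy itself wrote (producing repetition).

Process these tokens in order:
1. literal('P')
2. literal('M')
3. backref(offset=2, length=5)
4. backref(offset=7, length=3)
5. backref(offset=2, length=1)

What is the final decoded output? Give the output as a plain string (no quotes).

Token 1: literal('P'). Output: "P"
Token 2: literal('M'). Output: "PM"
Token 3: backref(off=2, len=5) (overlapping!). Copied 'PMPMP' from pos 0. Output: "PMPMPMP"
Token 4: backref(off=7, len=3). Copied 'PMP' from pos 0. Output: "PMPMPMPPMP"
Token 5: backref(off=2, len=1). Copied 'M' from pos 8. Output: "PMPMPMPPMPM"

Answer: PMPMPMPPMPM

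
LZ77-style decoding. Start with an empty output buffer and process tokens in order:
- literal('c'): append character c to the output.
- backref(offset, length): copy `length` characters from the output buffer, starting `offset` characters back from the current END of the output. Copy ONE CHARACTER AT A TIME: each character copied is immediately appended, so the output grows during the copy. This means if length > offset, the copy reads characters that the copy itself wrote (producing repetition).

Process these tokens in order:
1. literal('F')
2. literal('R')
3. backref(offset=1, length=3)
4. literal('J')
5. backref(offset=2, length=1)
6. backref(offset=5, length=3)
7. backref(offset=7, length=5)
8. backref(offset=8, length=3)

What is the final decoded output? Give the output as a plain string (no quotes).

Token 1: literal('F'). Output: "F"
Token 2: literal('R'). Output: "FR"
Token 3: backref(off=1, len=3) (overlapping!). Copied 'RRR' from pos 1. Output: "FRRRR"
Token 4: literal('J'). Output: "FRRRRJ"
Token 5: backref(off=2, len=1). Copied 'R' from pos 4. Output: "FRRRRJR"
Token 6: backref(off=5, len=3). Copied 'RRR' from pos 2. Output: "FRRRRJRRRR"
Token 7: backref(off=7, len=5). Copied 'RRJRR' from pos 3. Output: "FRRRRJRRRRRRJRR"
Token 8: backref(off=8, len=3). Copied 'RRR' from pos 7. Output: "FRRRRJRRRRRRJRRRRR"

Answer: FRRRRJRRRRRRJRRRRR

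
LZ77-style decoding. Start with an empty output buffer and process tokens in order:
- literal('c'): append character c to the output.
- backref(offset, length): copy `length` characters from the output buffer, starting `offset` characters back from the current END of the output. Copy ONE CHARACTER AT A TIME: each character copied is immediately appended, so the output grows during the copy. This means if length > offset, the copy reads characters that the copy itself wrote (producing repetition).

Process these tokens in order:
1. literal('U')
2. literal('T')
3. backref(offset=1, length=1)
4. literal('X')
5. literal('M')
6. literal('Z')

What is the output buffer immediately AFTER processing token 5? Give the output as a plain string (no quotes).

Token 1: literal('U'). Output: "U"
Token 2: literal('T'). Output: "UT"
Token 3: backref(off=1, len=1). Copied 'T' from pos 1. Output: "UTT"
Token 4: literal('X'). Output: "UTTX"
Token 5: literal('M'). Output: "UTTXM"

Answer: UTTXM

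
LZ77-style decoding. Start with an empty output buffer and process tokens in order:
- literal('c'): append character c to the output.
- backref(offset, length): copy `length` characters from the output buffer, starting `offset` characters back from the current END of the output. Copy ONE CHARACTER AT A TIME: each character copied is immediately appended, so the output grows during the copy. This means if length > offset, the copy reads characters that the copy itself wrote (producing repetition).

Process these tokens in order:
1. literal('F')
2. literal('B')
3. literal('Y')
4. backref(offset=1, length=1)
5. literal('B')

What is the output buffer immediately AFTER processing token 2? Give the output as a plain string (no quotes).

Token 1: literal('F'). Output: "F"
Token 2: literal('B'). Output: "FB"

Answer: FB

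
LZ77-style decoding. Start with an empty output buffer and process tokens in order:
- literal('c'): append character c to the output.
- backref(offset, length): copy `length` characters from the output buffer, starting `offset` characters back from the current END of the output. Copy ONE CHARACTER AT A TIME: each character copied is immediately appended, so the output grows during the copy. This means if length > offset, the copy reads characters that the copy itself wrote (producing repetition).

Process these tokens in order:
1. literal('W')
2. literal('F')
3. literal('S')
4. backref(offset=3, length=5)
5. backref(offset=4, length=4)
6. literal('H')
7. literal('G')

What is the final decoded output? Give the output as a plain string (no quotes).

Answer: WFSWFSWFFSWFHG

Derivation:
Token 1: literal('W'). Output: "W"
Token 2: literal('F'). Output: "WF"
Token 3: literal('S'). Output: "WFS"
Token 4: backref(off=3, len=5) (overlapping!). Copied 'WFSWF' from pos 0. Output: "WFSWFSWF"
Token 5: backref(off=4, len=4). Copied 'FSWF' from pos 4. Output: "WFSWFSWFFSWF"
Token 6: literal('H'). Output: "WFSWFSWFFSWFH"
Token 7: literal('G'). Output: "WFSWFSWFFSWFHG"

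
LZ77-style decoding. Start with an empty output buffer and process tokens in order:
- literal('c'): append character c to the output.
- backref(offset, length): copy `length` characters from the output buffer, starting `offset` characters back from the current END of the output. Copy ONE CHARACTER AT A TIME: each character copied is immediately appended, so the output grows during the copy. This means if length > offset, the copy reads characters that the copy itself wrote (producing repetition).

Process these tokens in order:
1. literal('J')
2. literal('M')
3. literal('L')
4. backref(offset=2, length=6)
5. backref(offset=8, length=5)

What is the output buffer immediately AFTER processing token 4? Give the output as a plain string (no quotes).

Answer: JMLMLMLML

Derivation:
Token 1: literal('J'). Output: "J"
Token 2: literal('M'). Output: "JM"
Token 3: literal('L'). Output: "JML"
Token 4: backref(off=2, len=6) (overlapping!). Copied 'MLMLML' from pos 1. Output: "JMLMLMLML"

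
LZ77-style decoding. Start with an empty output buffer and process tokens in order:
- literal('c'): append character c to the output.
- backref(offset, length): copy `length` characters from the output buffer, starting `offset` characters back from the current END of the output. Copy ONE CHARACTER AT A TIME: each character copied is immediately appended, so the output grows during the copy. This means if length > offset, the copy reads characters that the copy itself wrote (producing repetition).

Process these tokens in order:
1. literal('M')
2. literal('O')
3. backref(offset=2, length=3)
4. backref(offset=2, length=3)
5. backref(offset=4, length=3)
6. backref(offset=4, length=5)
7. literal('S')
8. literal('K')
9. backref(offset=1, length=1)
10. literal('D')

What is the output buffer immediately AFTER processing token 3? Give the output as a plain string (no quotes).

Answer: MOMOM

Derivation:
Token 1: literal('M'). Output: "M"
Token 2: literal('O'). Output: "MO"
Token 3: backref(off=2, len=3) (overlapping!). Copied 'MOM' from pos 0. Output: "MOMOM"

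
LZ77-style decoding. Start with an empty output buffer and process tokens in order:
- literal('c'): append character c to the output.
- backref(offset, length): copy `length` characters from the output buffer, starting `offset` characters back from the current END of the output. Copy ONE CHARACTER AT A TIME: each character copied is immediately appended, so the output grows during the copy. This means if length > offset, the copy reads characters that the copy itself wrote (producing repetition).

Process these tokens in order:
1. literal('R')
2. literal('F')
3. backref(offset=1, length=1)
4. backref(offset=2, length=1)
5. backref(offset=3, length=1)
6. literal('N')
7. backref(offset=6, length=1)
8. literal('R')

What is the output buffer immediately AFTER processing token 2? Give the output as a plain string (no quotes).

Token 1: literal('R'). Output: "R"
Token 2: literal('F'). Output: "RF"

Answer: RF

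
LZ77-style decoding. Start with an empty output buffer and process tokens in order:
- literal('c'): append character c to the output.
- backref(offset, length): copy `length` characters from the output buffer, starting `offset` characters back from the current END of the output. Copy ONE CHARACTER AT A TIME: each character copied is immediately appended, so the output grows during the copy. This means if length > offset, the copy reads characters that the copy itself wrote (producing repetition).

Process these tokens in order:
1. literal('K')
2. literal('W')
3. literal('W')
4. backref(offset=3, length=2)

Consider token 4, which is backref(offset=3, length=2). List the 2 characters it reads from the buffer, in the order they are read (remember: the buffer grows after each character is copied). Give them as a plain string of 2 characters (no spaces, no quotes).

Token 1: literal('K'). Output: "K"
Token 2: literal('W'). Output: "KW"
Token 3: literal('W'). Output: "KWW"
Token 4: backref(off=3, len=2). Buffer before: "KWW" (len 3)
  byte 1: read out[0]='K', append. Buffer now: "KWWK"
  byte 2: read out[1]='W', append. Buffer now: "KWWKW"

Answer: KW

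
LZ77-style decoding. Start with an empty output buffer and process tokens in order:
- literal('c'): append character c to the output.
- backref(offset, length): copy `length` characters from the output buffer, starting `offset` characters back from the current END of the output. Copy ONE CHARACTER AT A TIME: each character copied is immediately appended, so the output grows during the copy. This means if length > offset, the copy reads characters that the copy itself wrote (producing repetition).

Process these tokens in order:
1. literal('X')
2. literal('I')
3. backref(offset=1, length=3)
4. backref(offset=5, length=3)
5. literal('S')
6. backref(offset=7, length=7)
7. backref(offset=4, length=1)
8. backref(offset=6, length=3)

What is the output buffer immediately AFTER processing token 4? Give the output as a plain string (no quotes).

Token 1: literal('X'). Output: "X"
Token 2: literal('I'). Output: "XI"
Token 3: backref(off=1, len=3) (overlapping!). Copied 'III' from pos 1. Output: "XIIII"
Token 4: backref(off=5, len=3). Copied 'XII' from pos 0. Output: "XIIIIXII"

Answer: XIIIIXII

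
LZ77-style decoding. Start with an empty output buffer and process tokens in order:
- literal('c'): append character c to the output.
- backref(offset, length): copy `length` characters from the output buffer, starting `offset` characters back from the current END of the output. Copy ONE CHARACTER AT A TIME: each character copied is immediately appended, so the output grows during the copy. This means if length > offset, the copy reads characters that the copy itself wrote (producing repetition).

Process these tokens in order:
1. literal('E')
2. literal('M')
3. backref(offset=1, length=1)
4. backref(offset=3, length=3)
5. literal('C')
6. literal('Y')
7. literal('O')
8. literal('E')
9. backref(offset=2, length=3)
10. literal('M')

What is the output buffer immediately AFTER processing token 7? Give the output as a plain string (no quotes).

Token 1: literal('E'). Output: "E"
Token 2: literal('M'). Output: "EM"
Token 3: backref(off=1, len=1). Copied 'M' from pos 1. Output: "EMM"
Token 4: backref(off=3, len=3). Copied 'EMM' from pos 0. Output: "EMMEMM"
Token 5: literal('C'). Output: "EMMEMMC"
Token 6: literal('Y'). Output: "EMMEMMCY"
Token 7: literal('O'). Output: "EMMEMMCYO"

Answer: EMMEMMCYO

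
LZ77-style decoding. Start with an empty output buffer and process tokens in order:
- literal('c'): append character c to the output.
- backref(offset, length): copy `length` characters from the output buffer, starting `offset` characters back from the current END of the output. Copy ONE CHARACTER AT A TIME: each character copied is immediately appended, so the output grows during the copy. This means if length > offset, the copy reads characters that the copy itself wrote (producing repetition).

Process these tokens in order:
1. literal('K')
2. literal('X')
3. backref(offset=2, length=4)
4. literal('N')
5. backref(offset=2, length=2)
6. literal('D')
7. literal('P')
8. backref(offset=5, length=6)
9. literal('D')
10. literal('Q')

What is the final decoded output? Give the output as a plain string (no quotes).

Token 1: literal('K'). Output: "K"
Token 2: literal('X'). Output: "KX"
Token 3: backref(off=2, len=4) (overlapping!). Copied 'KXKX' from pos 0. Output: "KXKXKX"
Token 4: literal('N'). Output: "KXKXKXN"
Token 5: backref(off=2, len=2). Copied 'XN' from pos 5. Output: "KXKXKXNXN"
Token 6: literal('D'). Output: "KXKXKXNXND"
Token 7: literal('P'). Output: "KXKXKXNXNDP"
Token 8: backref(off=5, len=6) (overlapping!). Copied 'NXNDPN' from pos 6. Output: "KXKXKXNXNDPNXNDPN"
Token 9: literal('D'). Output: "KXKXKXNXNDPNXNDPND"
Token 10: literal('Q'). Output: "KXKXKXNXNDPNXNDPNDQ"

Answer: KXKXKXNXNDPNXNDPNDQ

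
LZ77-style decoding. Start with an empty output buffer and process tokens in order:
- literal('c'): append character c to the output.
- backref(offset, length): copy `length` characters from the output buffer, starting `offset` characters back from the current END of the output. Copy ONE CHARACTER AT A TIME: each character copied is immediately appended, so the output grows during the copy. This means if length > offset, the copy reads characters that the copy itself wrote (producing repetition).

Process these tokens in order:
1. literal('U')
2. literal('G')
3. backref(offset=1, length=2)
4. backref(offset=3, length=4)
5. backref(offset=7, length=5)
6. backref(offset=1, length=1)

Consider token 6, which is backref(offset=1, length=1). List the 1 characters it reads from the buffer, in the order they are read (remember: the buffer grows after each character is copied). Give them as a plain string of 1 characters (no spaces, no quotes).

Token 1: literal('U'). Output: "U"
Token 2: literal('G'). Output: "UG"
Token 3: backref(off=1, len=2) (overlapping!). Copied 'GG' from pos 1. Output: "UGGG"
Token 4: backref(off=3, len=4) (overlapping!). Copied 'GGGG' from pos 1. Output: "UGGGGGGG"
Token 5: backref(off=7, len=5). Copied 'GGGGG' from pos 1. Output: "UGGGGGGGGGGGG"
Token 6: backref(off=1, len=1). Buffer before: "UGGGGGGGGGGGG" (len 13)
  byte 1: read out[12]='G', append. Buffer now: "UGGGGGGGGGGGGG"

Answer: G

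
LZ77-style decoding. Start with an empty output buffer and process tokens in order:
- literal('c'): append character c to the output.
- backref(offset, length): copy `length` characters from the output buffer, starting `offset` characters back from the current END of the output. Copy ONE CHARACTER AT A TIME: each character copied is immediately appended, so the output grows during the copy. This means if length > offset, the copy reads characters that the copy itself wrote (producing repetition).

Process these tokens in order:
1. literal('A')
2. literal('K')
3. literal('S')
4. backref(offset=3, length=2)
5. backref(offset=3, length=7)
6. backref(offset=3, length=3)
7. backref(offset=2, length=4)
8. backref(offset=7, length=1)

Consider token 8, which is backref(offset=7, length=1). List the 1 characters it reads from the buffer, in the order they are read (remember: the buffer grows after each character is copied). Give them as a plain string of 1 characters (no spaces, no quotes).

Token 1: literal('A'). Output: "A"
Token 2: literal('K'). Output: "AK"
Token 3: literal('S'). Output: "AKS"
Token 4: backref(off=3, len=2). Copied 'AK' from pos 0. Output: "AKSAK"
Token 5: backref(off=3, len=7) (overlapping!). Copied 'SAKSAKS' from pos 2. Output: "AKSAKSAKSAKS"
Token 6: backref(off=3, len=3). Copied 'AKS' from pos 9. Output: "AKSAKSAKSAKSAKS"
Token 7: backref(off=2, len=4) (overlapping!). Copied 'KSKS' from pos 13. Output: "AKSAKSAKSAKSAKSKSKS"
Token 8: backref(off=7, len=1). Buffer before: "AKSAKSAKSAKSAKSKSKS" (len 19)
  byte 1: read out[12]='A', append. Buffer now: "AKSAKSAKSAKSAKSKSKSA"

Answer: A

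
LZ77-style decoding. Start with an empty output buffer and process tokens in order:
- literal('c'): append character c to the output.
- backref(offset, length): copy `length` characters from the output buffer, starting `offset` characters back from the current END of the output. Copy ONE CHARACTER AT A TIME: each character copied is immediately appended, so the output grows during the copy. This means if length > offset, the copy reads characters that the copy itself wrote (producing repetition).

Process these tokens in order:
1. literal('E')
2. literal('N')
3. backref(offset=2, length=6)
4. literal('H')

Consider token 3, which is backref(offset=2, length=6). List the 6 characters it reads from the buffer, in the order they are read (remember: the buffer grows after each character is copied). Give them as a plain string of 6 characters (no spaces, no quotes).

Token 1: literal('E'). Output: "E"
Token 2: literal('N'). Output: "EN"
Token 3: backref(off=2, len=6). Buffer before: "EN" (len 2)
  byte 1: read out[0]='E', append. Buffer now: "ENE"
  byte 2: read out[1]='N', append. Buffer now: "ENEN"
  byte 3: read out[2]='E', append. Buffer now: "ENENE"
  byte 4: read out[3]='N', append. Buffer now: "ENENEN"
  byte 5: read out[4]='E', append. Buffer now: "ENENENE"
  byte 6: read out[5]='N', append. Buffer now: "ENENENEN"

Answer: ENENEN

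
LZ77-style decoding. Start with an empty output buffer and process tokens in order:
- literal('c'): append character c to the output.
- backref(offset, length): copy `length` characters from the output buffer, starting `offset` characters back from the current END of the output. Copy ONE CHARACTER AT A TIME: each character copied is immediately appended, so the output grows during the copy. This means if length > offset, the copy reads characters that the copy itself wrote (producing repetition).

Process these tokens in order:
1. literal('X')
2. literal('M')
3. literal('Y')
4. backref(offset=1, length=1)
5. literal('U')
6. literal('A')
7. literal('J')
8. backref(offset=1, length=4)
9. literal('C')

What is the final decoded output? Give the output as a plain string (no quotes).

Token 1: literal('X'). Output: "X"
Token 2: literal('M'). Output: "XM"
Token 3: literal('Y'). Output: "XMY"
Token 4: backref(off=1, len=1). Copied 'Y' from pos 2. Output: "XMYY"
Token 5: literal('U'). Output: "XMYYU"
Token 6: literal('A'). Output: "XMYYUA"
Token 7: literal('J'). Output: "XMYYUAJ"
Token 8: backref(off=1, len=4) (overlapping!). Copied 'JJJJ' from pos 6. Output: "XMYYUAJJJJJ"
Token 9: literal('C'). Output: "XMYYUAJJJJJC"

Answer: XMYYUAJJJJJC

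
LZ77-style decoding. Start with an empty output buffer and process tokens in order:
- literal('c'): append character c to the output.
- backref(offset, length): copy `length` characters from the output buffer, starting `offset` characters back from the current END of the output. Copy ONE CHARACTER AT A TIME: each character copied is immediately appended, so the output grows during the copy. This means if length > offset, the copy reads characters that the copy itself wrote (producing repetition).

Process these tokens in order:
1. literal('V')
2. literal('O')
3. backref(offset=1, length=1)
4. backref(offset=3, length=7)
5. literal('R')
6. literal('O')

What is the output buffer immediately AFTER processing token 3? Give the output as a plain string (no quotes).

Token 1: literal('V'). Output: "V"
Token 2: literal('O'). Output: "VO"
Token 3: backref(off=1, len=1). Copied 'O' from pos 1. Output: "VOO"

Answer: VOO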